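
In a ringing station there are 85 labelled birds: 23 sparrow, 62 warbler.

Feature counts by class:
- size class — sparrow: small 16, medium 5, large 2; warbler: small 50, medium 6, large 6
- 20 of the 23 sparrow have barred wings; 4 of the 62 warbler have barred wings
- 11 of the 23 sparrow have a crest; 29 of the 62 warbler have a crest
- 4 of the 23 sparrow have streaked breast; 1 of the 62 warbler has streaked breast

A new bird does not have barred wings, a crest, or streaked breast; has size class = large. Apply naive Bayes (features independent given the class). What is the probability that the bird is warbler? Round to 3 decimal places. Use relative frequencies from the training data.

0.963

sparrow: (23/85) × (2/23) × (3/23) × (12/23) × (19/23) ≈ 0.00132277
warbler: (62/85) × (6/62) × (58/62) × (33/62) × (61/62) ≈ 0.0345803
P(warbler | x) = 0.0345803 / 0.03590307 ≈ 0.963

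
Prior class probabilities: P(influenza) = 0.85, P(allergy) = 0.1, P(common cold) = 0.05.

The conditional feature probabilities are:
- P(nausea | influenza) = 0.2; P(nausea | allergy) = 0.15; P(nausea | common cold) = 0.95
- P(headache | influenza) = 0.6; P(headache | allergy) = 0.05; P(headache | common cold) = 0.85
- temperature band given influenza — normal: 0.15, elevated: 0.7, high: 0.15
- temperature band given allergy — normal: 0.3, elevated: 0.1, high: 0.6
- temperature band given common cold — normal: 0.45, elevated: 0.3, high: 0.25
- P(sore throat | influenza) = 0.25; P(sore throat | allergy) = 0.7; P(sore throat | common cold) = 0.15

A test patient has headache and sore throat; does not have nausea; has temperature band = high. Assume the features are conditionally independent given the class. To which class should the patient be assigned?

influenza: 0.85 × (1−0.2) × 0.6 × 0.15 × 0.25 = 0.0153
allergy: 0.1 × (1−0.15) × 0.05 × 0.6 × 0.7 = 0.001785
common cold: 0.05 × (1−0.95) × 0.85 × 0.25 × 0.15 = 0.0000796875
Highest score → influenza.

influenza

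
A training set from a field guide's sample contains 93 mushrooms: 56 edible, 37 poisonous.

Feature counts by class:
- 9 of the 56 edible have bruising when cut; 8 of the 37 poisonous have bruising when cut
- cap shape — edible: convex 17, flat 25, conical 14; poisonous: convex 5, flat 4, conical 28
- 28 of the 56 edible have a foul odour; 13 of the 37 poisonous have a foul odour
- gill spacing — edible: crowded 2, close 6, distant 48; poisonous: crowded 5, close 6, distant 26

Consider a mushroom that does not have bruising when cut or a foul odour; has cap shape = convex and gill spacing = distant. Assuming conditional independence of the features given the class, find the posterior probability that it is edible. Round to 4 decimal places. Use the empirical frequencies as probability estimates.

edible: (56/93) × (47/56) × (17/56) × (28/56) × (48/56) ≈ 0.0657505
poisonous: (37/93) × (29/37) × (5/37) × (24/37) × (26/37) ≈ 0.0192072
P(edible | x) = 0.0657505 / 0.0849577 ≈ 0.7739

0.7739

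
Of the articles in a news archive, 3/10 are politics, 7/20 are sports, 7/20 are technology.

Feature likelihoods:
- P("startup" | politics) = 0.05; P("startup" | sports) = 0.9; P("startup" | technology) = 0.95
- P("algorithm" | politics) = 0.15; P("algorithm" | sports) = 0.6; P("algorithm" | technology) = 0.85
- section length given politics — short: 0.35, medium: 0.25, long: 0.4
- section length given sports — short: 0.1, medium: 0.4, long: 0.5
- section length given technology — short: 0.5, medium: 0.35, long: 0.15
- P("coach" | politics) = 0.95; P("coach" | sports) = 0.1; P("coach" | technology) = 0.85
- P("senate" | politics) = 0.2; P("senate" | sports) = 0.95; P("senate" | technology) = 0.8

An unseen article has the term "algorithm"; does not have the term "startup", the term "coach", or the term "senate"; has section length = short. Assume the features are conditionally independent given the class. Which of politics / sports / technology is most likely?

politics

politics: 0.3 × (1−0.05) × 0.15 × 0.35 × (1−0.95) × (1−0.2) = 0.0005985
sports: 0.35 × (1−0.9) × 0.6 × 0.1 × (1−0.1) × (1−0.95) = 0.0000945
technology: 0.35 × (1−0.95) × 0.85 × 0.5 × (1−0.85) × (1−0.8) = 0.000223125
Highest score → politics.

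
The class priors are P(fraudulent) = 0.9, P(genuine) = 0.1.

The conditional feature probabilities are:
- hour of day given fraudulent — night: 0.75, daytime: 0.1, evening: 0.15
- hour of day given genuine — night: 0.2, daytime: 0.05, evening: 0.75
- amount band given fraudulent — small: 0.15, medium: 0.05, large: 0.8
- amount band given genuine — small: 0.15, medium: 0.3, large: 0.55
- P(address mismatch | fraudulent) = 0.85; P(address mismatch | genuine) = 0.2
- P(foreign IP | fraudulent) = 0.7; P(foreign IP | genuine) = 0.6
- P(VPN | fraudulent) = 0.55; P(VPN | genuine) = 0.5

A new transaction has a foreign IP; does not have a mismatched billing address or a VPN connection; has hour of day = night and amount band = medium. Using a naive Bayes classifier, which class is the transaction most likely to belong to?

fraudulent

fraudulent: 0.9 × 0.75 × 0.05 × (1−0.85) × 0.7 × (1−0.55) = 0.0015946875
genuine: 0.1 × 0.2 × 0.3 × (1−0.2) × 0.6 × (1−0.5) = 0.00144
Highest score → fraudulent.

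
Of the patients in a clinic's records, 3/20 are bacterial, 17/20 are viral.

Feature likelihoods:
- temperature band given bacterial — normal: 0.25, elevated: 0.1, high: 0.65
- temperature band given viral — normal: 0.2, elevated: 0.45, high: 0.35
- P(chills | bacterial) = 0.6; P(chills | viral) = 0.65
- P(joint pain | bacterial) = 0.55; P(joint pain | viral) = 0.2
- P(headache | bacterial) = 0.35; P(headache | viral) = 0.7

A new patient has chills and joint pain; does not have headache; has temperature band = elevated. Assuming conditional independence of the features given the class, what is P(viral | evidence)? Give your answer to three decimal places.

bacterial: 0.15 × 0.1 × 0.6 × 0.55 × (1−0.35) = 0.0032175
viral: 0.85 × 0.45 × 0.65 × 0.2 × (1−0.7) = 0.0149175
P(viral | x) = 0.0149175 / 0.018135 ≈ 0.823

0.823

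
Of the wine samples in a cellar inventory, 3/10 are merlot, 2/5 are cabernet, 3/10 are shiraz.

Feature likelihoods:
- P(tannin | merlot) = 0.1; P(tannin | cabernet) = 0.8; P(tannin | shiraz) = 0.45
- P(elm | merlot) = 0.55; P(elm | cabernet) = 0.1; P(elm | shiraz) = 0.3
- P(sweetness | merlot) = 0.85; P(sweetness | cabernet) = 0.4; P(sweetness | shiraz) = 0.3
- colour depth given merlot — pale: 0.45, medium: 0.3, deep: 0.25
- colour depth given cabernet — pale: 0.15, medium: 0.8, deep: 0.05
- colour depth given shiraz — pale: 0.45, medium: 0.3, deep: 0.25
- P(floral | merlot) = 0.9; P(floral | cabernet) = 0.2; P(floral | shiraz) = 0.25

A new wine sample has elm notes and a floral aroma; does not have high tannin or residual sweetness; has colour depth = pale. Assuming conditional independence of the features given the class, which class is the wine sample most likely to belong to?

merlot: 0.3 × (1−0.1) × 0.55 × (1−0.85) × 0.45 × 0.9 = 0.009021375
cabernet: 0.4 × (1−0.8) × 0.1 × (1−0.4) × 0.15 × 0.2 = 0.000144
shiraz: 0.3 × (1−0.45) × 0.3 × (1−0.3) × 0.45 × 0.25 = 0.003898125
Highest score → merlot.

merlot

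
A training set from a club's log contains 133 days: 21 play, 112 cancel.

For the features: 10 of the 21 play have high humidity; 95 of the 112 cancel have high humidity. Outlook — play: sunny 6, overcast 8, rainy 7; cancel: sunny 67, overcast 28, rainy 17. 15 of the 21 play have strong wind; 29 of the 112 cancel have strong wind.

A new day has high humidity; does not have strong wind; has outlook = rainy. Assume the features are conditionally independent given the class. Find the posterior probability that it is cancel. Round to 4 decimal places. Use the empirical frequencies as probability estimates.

play: (21/133) × (10/21) × (7/21) × (6/21) ≈ 0.00716076
cancel: (112/133) × (95/112) × (17/112) × (83/112) ≈ 0.0803458
P(cancel | x) = 0.0803458 / 0.08750656 ≈ 0.9182

0.9182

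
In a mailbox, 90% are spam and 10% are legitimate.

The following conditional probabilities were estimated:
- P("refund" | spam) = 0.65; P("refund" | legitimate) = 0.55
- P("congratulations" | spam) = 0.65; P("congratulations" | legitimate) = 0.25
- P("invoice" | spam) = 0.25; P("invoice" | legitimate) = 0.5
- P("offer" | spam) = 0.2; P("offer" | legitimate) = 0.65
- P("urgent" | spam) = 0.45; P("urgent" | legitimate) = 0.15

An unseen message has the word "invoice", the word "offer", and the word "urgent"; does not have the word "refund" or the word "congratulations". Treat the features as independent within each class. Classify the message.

spam

spam: 0.9 × (1−0.65) × (1−0.65) × 0.25 × 0.2 × 0.45 = 0.002480625
legitimate: 0.1 × (1−0.55) × (1−0.25) × 0.5 × 0.65 × 0.15 = 0.0016453125
Highest score → spam.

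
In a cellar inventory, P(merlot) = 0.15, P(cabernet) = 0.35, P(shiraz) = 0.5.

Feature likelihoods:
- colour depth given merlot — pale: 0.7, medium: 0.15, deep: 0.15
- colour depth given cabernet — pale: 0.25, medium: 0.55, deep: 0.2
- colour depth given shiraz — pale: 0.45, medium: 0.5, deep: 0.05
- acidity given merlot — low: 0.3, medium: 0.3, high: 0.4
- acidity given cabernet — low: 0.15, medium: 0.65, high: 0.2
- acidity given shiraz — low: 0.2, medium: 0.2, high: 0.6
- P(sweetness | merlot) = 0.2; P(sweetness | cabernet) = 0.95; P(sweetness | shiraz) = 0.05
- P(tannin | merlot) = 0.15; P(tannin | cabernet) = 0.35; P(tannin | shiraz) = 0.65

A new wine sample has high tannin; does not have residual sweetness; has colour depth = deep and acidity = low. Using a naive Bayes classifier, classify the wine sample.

shiraz

merlot: 0.15 × 0.15 × 0.3 × (1−0.2) × 0.15 = 0.00081
cabernet: 0.35 × 0.2 × 0.15 × (1−0.95) × 0.35 = 0.00018375
shiraz: 0.5 × 0.05 × 0.2 × (1−0.05) × 0.65 = 0.0030875
Highest score → shiraz.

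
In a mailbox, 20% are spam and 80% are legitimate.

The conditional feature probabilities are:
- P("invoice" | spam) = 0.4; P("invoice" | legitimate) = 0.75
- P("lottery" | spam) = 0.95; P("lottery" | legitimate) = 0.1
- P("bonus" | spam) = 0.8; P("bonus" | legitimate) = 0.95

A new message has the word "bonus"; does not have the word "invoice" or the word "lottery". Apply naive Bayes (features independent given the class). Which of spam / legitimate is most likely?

spam: 0.2 × (1−0.4) × (1−0.95) × 0.8 = 0.0048
legitimate: 0.8 × (1−0.75) × (1−0.1) × 0.95 = 0.171
Highest score → legitimate.

legitimate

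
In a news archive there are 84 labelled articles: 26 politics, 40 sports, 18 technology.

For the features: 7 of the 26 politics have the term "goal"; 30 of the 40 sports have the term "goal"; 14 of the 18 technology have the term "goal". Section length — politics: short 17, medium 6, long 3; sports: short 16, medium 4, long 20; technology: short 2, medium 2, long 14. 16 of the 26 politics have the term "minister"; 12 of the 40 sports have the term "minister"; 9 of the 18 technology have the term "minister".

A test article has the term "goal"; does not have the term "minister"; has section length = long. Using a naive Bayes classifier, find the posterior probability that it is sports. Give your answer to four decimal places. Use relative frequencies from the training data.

politics: (26/84) × (7/26) × (3/26) × (10/26) ≈ 0.00369822
sports: (40/84) × (30/40) × (20/40) × (28/40) = 0.125
technology: (18/84) × (14/18) × (14/18) × (9/18) ≈ 0.0648148
P(sports | x) = 0.125 / 0.19351302 ≈ 0.6460

0.6460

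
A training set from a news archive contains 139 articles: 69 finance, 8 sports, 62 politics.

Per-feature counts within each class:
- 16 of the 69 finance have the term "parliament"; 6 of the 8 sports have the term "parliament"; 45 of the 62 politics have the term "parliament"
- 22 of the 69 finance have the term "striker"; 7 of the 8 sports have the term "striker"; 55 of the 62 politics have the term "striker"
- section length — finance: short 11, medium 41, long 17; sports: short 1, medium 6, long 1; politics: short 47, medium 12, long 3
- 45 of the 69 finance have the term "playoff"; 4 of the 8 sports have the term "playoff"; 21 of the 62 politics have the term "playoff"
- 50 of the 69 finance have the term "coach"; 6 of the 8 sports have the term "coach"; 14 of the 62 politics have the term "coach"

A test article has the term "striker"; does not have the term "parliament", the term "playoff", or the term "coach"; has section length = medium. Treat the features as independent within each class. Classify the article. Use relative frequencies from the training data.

finance: (69/139) × (53/69) × (22/69) × (41/69) × (24/69) × (19/69) ≈ 0.00691888
sports: (8/139) × (2/8) × (7/8) × (6/8) × (4/8) × (2/8) ≈ 0.00118031
politics: (62/139) × (17/62) × (55/62) × (12/62) × (41/62) × (48/62) ≈ 0.0107507
Highest score → politics.

politics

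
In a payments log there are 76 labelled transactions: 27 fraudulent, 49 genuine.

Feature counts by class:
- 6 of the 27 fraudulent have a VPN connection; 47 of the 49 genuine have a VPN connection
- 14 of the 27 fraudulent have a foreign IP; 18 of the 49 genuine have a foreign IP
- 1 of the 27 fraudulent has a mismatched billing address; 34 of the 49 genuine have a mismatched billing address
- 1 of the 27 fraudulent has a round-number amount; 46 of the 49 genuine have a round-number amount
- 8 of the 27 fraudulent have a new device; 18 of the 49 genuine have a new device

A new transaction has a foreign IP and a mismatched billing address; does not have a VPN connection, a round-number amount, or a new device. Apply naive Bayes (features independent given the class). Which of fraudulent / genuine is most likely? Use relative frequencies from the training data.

fraudulent: (27/76) × (21/27) × (14/27) × (1/27) × (26/27) × (19/27) ≈ 0.00359588
genuine: (49/76) × (2/49) × (18/49) × (34/49) × (3/49) × (31/49) ≈ 0.000259816
Highest score → fraudulent.

fraudulent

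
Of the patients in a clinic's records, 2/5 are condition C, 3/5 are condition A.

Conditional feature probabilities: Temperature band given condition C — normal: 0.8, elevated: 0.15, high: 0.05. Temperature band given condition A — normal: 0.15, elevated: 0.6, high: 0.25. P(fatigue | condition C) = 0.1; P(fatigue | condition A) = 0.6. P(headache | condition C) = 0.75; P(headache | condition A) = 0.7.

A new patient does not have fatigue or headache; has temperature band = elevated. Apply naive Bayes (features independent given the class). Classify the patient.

condition C: 0.4 × 0.15 × (1−0.1) × (1−0.75) = 0.0135
condition A: 0.6 × 0.6 × (1−0.6) × (1−0.7) = 0.0432
Highest score → condition A.

condition A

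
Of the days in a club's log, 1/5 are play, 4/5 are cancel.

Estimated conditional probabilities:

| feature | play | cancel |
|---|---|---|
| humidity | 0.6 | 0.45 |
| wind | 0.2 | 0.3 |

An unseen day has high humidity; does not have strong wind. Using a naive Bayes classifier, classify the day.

play: 0.2 × 0.6 × (1−0.2) = 0.096
cancel: 0.8 × 0.45 × (1−0.3) = 0.252
Highest score → cancel.

cancel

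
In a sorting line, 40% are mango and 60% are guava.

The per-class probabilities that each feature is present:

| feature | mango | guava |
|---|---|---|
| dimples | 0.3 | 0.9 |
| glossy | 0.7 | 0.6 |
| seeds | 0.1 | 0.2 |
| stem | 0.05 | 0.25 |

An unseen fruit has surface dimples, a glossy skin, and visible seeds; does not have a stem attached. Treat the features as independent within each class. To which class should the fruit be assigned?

mango: 0.4 × 0.3 × 0.7 × 0.1 × (1−0.05) = 0.00798
guava: 0.6 × 0.9 × 0.6 × 0.2 × (1−0.25) = 0.0486
Highest score → guava.

guava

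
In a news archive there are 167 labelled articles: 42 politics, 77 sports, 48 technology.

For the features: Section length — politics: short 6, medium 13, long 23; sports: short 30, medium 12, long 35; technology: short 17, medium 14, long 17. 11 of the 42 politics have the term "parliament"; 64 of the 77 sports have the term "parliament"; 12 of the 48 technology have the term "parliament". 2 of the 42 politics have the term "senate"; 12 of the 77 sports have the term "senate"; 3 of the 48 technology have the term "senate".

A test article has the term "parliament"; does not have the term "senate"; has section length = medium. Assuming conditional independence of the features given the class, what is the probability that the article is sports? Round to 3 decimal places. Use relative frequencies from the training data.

0.563

politics: (42/167) × (13/42) × (11/42) × (40/42) ≈ 0.0194169
sports: (77/167) × (12/77) × (64/77) × (65/77) ≈ 0.050417
technology: (48/167) × (14/48) × (12/48) × (45/48) ≈ 0.0196482
P(sports | x) = 0.050417 / 0.0894821 ≈ 0.563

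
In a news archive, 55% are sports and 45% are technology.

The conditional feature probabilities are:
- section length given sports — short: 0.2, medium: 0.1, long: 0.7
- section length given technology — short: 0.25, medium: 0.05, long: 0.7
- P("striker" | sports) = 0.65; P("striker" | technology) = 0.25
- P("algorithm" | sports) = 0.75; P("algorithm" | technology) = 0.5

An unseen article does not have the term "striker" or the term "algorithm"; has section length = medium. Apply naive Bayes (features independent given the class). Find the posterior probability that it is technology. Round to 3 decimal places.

sports: 0.55 × 0.1 × (1−0.65) × (1−0.75) = 0.0048125
technology: 0.45 × 0.05 × (1−0.25) × (1−0.5) = 0.0084375
P(technology | x) = 0.0084375 / 0.01325 ≈ 0.637

0.637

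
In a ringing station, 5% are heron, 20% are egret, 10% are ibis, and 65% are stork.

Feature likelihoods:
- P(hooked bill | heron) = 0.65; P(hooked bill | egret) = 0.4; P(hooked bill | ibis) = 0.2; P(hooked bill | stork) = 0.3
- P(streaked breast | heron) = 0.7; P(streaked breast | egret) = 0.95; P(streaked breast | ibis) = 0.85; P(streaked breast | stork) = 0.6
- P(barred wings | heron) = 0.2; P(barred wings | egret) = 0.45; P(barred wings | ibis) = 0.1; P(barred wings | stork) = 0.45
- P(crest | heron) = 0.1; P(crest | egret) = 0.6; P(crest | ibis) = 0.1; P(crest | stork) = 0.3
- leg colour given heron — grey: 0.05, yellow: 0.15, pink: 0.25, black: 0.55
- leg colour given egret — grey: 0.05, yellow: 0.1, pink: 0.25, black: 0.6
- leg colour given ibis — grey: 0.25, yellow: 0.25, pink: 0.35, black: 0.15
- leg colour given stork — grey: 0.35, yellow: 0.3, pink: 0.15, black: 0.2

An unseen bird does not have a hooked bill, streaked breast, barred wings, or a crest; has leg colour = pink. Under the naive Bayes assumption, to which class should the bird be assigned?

stork

heron: 0.05 × (1−0.65) × (1−0.7) × (1−0.2) × (1−0.1) × 0.25 = 0.000945
egret: 0.2 × (1−0.4) × (1−0.95) × (1−0.45) × (1−0.6) × 0.25 = 0.00033
ibis: 0.1 × (1−0.2) × (1−0.85) × (1−0.1) × (1−0.1) × 0.35 = 0.003402
stork: 0.65 × (1−0.3) × (1−0.6) × (1−0.45) × (1−0.3) × 0.15 = 0.0105105
Highest score → stork.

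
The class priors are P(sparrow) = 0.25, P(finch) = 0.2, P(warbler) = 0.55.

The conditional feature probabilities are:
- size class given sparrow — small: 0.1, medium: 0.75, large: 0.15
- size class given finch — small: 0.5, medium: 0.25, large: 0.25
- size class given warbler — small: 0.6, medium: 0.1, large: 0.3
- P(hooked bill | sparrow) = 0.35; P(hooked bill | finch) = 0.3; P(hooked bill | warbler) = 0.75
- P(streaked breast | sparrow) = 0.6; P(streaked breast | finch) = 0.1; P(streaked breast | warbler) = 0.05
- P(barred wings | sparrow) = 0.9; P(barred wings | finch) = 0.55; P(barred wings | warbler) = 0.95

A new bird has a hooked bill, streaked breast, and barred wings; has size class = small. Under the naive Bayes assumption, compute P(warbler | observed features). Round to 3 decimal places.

0.648

sparrow: 0.25 × 0.1 × 0.35 × 0.6 × 0.9 = 0.004725
finch: 0.2 × 0.5 × 0.3 × 0.1 × 0.55 = 0.00165
warbler: 0.55 × 0.6 × 0.75 × 0.05 × 0.95 = 0.01175625
P(warbler | x) = 0.01175625 / 0.01813125 ≈ 0.648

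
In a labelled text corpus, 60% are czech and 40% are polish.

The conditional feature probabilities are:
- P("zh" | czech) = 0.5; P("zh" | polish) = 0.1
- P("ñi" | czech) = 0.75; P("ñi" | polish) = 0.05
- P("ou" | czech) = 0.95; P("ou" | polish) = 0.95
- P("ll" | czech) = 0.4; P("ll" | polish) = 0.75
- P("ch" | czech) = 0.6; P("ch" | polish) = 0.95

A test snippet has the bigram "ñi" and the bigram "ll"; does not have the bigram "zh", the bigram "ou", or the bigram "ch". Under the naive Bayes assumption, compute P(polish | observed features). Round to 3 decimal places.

0.018

czech: 0.6 × (1−0.5) × 0.75 × (1−0.95) × 0.4 × (1−0.6) = 0.0018
polish: 0.4 × (1−0.1) × 0.05 × (1−0.95) × 0.75 × (1−0.95) = 0.00003375
P(polish | x) = 0.00003375 / 0.00183375 ≈ 0.018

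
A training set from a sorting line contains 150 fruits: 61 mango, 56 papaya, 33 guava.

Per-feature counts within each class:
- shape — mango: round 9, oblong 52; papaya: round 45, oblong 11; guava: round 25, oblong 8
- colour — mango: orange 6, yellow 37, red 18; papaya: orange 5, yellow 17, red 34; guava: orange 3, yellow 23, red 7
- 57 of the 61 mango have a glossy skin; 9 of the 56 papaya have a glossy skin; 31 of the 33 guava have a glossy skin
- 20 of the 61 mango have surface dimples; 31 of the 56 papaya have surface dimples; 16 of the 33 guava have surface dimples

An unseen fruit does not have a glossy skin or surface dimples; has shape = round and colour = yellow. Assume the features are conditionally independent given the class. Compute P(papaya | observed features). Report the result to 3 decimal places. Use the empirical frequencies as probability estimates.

0.867

mango: (61/150) × (9/61) × (37/61) × (4/61) × (41/61) ≈ 0.00160401
papaya: (56/150) × (45/56) × (17/56) × (47/56) × (25/56) ≈ 0.0341227
guava: (33/150) × (25/33) × (23/33) × (2/33) × (17/33) ≈ 0.00362672
P(papaya | x) = 0.0341227 / 0.03935343 ≈ 0.867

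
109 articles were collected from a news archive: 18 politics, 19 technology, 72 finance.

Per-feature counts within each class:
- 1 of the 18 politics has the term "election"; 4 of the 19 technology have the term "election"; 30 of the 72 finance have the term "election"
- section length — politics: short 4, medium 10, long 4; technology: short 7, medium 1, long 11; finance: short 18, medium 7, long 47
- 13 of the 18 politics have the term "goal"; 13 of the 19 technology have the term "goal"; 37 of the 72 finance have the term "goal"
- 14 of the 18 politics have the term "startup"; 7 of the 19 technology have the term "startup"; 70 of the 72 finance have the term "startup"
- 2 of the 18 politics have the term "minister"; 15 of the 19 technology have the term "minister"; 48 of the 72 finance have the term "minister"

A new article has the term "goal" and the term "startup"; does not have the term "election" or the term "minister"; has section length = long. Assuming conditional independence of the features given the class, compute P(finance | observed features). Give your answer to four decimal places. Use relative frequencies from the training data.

politics: (18/109) × (17/18) × (4/18) × (13/18) × (14/18) × (16/18) ≈ 0.0173055
technology: (19/109) × (15/19) × (11/19) × (13/19) × (7/19) × (4/19) ≈ 0.00422809
finance: (72/109) × (42/72) × (47/72) × (37/72) × (70/72) × (24/72) ≈ 0.0418892
P(finance | x) = 0.0418892 / 0.06342279 ≈ 0.6605

0.6605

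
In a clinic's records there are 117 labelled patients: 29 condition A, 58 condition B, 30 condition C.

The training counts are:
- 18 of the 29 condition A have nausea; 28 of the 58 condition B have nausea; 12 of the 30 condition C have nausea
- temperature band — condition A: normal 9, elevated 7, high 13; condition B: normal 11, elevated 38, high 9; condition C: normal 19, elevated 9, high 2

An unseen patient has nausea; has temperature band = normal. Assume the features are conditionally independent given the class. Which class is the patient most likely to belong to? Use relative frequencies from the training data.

condition C

condition A: (29/117) × (18/29) × (9/29) ≈ 0.0477454
condition B: (58/117) × (28/58) × (11/58) ≈ 0.0453876
condition C: (30/117) × (12/30) × (19/30) ≈ 0.0649573
Highest score → condition C.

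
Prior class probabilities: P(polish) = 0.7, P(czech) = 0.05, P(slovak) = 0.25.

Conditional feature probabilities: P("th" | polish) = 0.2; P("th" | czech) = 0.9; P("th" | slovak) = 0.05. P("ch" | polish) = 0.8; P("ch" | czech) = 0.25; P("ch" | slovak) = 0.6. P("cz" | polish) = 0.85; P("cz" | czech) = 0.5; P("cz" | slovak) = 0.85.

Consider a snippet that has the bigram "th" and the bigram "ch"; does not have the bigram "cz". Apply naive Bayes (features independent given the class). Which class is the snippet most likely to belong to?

polish

polish: 0.7 × 0.2 × 0.8 × (1−0.85) = 0.0168
czech: 0.05 × 0.9 × 0.25 × (1−0.5) = 0.005625
slovak: 0.25 × 0.05 × 0.6 × (1−0.85) = 0.001125
Highest score → polish.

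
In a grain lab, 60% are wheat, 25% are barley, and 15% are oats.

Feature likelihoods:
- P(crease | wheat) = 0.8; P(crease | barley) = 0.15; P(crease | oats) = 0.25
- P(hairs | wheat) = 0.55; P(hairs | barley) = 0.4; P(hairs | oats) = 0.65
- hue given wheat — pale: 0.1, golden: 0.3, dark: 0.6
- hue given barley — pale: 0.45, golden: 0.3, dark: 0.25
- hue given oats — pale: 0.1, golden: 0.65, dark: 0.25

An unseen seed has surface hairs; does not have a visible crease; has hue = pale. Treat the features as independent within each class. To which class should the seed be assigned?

barley

wheat: 0.6 × (1−0.8) × 0.55 × 0.1 = 0.0066
barley: 0.25 × (1−0.15) × 0.4 × 0.45 = 0.03825
oats: 0.15 × (1−0.25) × 0.65 × 0.1 = 0.0073125
Highest score → barley.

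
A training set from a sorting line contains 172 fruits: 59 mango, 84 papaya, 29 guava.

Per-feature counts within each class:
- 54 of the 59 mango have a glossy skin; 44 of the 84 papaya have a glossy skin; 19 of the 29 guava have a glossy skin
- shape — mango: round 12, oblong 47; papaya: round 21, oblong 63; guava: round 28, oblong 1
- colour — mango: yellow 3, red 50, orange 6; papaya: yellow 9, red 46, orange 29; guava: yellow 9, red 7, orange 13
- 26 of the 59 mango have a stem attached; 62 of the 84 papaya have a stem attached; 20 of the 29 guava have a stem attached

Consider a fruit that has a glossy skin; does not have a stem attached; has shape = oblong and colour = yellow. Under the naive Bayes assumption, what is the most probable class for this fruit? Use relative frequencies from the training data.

mango: (59/172) × (54/59) × (47/59) × (3/59) × (33/59) ≈ 0.00711283
papaya: (84/172) × (44/84) × (63/84) × (9/84) × (22/84) ≈ 0.00538384
guava: (29/172) × (19/29) × (1/29) × (9/29) × (9/29) ≈ 0.000366873
Highest score → mango.

mango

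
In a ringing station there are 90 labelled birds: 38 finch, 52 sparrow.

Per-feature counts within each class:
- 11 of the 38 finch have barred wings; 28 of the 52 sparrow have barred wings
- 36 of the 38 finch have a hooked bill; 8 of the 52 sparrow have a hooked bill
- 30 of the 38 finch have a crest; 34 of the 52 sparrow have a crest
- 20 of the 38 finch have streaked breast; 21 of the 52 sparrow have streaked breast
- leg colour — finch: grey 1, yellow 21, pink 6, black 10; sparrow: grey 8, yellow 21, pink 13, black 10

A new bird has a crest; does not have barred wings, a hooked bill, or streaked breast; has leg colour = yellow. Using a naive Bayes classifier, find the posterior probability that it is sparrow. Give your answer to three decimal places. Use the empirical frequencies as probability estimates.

finch: (38/90) × (27/38) × (2/38) × (30/38) × (18/38) × (21/38) ≈ 0.0032631
sparrow: (52/90) × (24/52) × (44/52) × (34/52) × (31/52) × (21/52) ≈ 0.0355196
P(sparrow | x) = 0.0355196 / 0.0387827 ≈ 0.916

0.916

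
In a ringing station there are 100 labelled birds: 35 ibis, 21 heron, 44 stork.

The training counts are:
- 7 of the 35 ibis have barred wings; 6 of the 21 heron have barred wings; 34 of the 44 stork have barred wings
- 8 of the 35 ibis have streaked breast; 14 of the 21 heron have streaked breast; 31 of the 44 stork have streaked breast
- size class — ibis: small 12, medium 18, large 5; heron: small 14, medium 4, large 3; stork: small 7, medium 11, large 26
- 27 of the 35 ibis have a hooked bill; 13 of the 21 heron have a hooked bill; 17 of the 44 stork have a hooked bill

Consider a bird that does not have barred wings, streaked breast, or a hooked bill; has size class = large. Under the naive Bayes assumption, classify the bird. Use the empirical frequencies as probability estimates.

stork

ibis: (35/100) × (28/35) × (27/35) × (5/35) × (8/35) ≈ 0.00705306
heron: (21/100) × (15/21) × (7/21) × (3/21) × (8/21) ≈ 0.00272109
stork: (44/100) × (10/44) × (13/44) × (26/44) × (27/44) ≈ 0.0107133
Highest score → stork.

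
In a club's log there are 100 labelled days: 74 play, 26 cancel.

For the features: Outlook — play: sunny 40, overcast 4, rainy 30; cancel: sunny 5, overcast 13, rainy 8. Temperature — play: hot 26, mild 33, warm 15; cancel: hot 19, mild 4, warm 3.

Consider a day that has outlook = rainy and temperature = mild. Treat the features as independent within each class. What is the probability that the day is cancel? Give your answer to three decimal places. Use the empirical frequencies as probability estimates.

play: (74/100) × (30/74) × (33/74) ≈ 0.133784
cancel: (26/100) × (8/26) × (4/26) ≈ 0.0123077
P(cancel | x) = 0.0123077 / 0.1460917 ≈ 0.084

0.084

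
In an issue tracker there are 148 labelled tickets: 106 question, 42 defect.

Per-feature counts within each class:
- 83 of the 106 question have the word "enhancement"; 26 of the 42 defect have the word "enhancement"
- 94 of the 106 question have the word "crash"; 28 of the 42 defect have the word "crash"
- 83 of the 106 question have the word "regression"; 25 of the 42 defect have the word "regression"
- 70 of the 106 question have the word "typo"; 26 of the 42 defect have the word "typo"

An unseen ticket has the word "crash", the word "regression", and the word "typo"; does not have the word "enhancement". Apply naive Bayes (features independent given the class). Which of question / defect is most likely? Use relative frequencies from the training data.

question: (106/148) × (23/106) × (94/106) × (83/106) × (70/106) ≈ 0.0712611
defect: (42/148) × (16/42) × (28/42) × (25/42) × (26/42) ≈ 0.0265572
Highest score → question.

question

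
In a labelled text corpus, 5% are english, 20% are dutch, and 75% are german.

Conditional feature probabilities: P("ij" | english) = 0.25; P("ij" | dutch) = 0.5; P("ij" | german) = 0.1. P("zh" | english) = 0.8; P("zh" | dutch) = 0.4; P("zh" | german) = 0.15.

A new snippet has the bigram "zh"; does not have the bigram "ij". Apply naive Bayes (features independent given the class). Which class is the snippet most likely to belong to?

english: 0.05 × (1−0.25) × 0.8 = 0.03
dutch: 0.2 × (1−0.5) × 0.4 = 0.04
german: 0.75 × (1−0.1) × 0.15 = 0.10125
Highest score → german.

german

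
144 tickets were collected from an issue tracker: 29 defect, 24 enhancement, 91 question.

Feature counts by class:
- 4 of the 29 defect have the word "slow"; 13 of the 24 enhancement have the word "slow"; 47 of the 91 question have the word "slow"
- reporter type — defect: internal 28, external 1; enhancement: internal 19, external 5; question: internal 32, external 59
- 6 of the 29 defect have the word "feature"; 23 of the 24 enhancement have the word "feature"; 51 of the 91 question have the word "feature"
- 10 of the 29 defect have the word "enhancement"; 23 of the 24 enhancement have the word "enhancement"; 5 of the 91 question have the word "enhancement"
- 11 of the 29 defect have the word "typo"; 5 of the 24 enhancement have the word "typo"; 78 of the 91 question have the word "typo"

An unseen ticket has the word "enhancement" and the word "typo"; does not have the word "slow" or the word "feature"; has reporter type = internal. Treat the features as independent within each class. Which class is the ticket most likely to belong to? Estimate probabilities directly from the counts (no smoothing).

defect

defect: (29/144) × (25/29) × (28/29) × (23/29) × (10/29) × (11/29) ≈ 0.0173886
enhancement: (24/144) × (11/24) × (19/24) × (1/24) × (23/24) × (5/24) ≈ 0.00050308
question: (91/144) × (44/91) × (32/91) × (40/91) × (5/91) × (78/91) ≈ 0.00222433
Highest score → defect.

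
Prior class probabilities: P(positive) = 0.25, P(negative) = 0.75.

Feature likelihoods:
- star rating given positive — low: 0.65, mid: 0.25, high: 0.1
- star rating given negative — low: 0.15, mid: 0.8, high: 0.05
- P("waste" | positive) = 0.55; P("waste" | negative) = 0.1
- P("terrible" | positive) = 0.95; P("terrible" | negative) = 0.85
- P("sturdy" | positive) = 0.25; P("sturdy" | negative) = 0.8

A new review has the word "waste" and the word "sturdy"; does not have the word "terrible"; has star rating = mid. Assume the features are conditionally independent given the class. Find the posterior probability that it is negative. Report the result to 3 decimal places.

positive: 0.25 × 0.25 × 0.55 × (1−0.95) × 0.25 = 0.0004296875
negative: 0.75 × 0.8 × 0.1 × (1−0.85) × 0.8 = 0.0072
P(negative | x) = 0.0072 / 0.0076296875 ≈ 0.944

0.944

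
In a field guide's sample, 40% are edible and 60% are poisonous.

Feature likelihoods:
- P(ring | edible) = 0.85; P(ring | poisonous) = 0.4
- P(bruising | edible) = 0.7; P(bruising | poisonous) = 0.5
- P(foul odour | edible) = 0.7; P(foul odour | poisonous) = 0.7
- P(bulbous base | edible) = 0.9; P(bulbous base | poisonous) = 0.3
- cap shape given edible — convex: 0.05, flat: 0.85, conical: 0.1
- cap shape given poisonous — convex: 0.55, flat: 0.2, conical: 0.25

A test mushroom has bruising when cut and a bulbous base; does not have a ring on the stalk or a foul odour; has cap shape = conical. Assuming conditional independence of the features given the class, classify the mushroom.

poisonous

edible: 0.4 × (1−0.85) × 0.7 × (1−0.7) × 0.9 × 0.1 = 0.001134
poisonous: 0.6 × (1−0.4) × 0.5 × (1−0.7) × 0.3 × 0.25 = 0.00405
Highest score → poisonous.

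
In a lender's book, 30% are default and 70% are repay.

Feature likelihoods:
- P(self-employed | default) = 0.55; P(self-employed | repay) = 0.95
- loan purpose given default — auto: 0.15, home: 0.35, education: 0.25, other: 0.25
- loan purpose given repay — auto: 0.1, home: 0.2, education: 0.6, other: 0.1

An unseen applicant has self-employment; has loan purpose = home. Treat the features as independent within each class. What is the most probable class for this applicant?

repay

default: 0.3 × 0.55 × 0.35 = 0.05775
repay: 0.7 × 0.95 × 0.2 = 0.133
Highest score → repay.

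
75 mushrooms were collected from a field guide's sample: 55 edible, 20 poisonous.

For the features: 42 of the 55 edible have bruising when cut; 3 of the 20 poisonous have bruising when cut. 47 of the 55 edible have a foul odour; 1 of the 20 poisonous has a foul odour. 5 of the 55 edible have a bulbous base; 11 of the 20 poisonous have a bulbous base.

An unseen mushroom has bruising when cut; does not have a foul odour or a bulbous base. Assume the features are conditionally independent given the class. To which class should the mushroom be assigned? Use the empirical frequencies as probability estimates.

edible

edible: (55/75) × (42/55) × (8/55) × (50/55) ≈ 0.0740496
poisonous: (20/75) × (3/20) × (19/20) × (9/20) = 0.0171
Highest score → edible.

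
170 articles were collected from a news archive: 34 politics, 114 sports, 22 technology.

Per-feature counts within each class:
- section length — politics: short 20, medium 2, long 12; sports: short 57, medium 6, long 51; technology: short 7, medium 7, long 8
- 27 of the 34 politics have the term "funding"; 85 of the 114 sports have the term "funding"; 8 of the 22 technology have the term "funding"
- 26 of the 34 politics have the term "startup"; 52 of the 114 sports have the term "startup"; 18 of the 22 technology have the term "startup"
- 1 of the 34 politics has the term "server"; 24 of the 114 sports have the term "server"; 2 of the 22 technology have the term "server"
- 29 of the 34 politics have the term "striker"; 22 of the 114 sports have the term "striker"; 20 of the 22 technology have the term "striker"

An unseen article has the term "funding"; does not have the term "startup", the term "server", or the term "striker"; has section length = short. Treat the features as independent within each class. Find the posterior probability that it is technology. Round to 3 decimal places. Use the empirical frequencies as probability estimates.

0.003

politics: (34/170) × (20/34) × (27/34) × (8/34) × (33/34) × (5/34) ≈ 0.00313764
sports: (114/170) × (57/114) × (85/114) × (62/114) × (90/114) × (92/114) ≈ 0.0866258
technology: (22/170) × (7/22) × (8/22) × (4/22) × (20/22) × (2/22) ≈ 0.000224993
P(technology | x) = 0.000224993 / 0.089988433 ≈ 0.003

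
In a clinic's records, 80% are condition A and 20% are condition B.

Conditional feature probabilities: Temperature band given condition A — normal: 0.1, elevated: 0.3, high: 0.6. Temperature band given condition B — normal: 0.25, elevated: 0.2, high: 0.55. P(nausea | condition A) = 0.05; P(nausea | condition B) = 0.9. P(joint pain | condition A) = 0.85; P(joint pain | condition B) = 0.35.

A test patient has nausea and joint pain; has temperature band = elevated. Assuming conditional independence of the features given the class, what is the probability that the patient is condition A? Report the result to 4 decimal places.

condition A: 0.8 × 0.3 × 0.05 × 0.85 = 0.0102
condition B: 0.2 × 0.2 × 0.9 × 0.35 = 0.0126
P(condition A | x) = 0.0102 / 0.0228 ≈ 0.4474

0.4474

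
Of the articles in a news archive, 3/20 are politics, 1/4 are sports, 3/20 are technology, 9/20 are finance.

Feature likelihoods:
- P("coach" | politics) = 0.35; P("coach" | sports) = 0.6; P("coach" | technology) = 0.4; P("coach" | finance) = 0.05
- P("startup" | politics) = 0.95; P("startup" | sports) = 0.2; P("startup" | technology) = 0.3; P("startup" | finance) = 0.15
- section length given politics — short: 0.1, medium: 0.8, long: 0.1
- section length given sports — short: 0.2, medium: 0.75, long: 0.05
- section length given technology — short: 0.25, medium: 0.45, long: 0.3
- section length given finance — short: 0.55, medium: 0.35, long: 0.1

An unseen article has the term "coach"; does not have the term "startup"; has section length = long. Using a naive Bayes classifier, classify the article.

technology

politics: 0.15 × 0.35 × (1−0.95) × 0.1 = 0.0002625
sports: 0.25 × 0.6 × (1−0.2) × 0.05 = 0.006
technology: 0.15 × 0.4 × (1−0.3) × 0.3 = 0.0126
finance: 0.45 × 0.05 × (1−0.15) × 0.1 = 0.0019125
Highest score → technology.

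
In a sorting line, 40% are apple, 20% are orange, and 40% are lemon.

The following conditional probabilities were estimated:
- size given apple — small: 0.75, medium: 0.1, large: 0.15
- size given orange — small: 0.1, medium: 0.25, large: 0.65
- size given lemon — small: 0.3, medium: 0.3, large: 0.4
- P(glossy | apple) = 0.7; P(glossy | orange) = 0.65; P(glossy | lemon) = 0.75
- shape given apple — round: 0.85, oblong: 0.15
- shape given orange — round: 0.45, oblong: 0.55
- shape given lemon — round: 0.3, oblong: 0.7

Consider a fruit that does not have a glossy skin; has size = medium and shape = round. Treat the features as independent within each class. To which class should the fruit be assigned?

apple

apple: 0.4 × 0.1 × (1−0.7) × 0.85 = 0.0102
orange: 0.2 × 0.25 × (1−0.65) × 0.45 = 0.007875
lemon: 0.4 × 0.3 × (1−0.75) × 0.3 = 0.009
Highest score → apple.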